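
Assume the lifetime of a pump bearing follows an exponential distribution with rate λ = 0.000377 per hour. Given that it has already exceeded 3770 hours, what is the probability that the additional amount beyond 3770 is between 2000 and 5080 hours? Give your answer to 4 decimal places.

0.3232

Memoryless: the residual past 3770 is again Exp(λ).
P(2000 < residual < 5080) = e^(−λ·2000) − e^(−λ·5080) = 0.47048 − 0.14732 ≈ 0.3232.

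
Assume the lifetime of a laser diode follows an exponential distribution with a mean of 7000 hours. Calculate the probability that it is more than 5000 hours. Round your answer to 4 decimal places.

The rate is λ = 1/7000 = 0.000142857 per hour.
P(X > 5000) = e^(−λ·5000) = e^(−0.71429) ≈ 0.4895.

0.4895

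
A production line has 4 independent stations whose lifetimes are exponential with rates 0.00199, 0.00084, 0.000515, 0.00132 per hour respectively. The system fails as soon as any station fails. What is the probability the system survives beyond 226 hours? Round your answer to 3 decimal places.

0.348

The time to first failure is exponential with rate Σλ = 0.00199 + 0.00084 + 0.000515 + 0.00132 = 0.004665.
P(min > 226) = e^(−0.004665·226) = e^(−1.0543) ≈ 0.348.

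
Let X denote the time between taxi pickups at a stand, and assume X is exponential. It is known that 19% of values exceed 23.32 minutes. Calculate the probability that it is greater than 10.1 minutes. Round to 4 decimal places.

0.4871

e^(−λ·23.32) = 0.19 ⇒ λ = −ln(0.19)/23.32 = 0.0712149.
P(X > 10.1) = e^(−0.0712149·10.1) = e^(−0.71927) ≈ 0.4871.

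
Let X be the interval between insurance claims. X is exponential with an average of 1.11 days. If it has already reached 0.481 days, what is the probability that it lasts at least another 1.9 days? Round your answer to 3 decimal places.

0.181

The rate is λ = 1/1.11 = 0.900901 per day.
P(X > s+t | X > s) = e^(−λ(s+t))/e^(−λs) = e^(−λt), independent of s = 0.481.
P(X > 1.9) = e^(−1.7117) ≈ 0.181.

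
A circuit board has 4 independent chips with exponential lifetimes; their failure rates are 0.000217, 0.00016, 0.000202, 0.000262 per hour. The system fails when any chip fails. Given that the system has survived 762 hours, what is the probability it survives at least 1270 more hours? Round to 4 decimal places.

Time to first failure ~ Exp(Σλ) with Σλ = 0.000841.
By memorylessness, P(T > 762+1270 | T > 762) = P(T > 1270) = e^(−0.000841·1270) ≈ 0.3437.

0.3437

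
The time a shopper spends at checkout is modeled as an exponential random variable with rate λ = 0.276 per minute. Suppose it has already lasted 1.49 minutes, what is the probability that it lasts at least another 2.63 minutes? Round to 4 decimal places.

0.4839

The exponential is memoryless, so the remaining time is again Exp(λ): the condition X > 1.49 is irrelevant.
P(X > 2.63) = e^(−0.72588) ≈ 0.4839.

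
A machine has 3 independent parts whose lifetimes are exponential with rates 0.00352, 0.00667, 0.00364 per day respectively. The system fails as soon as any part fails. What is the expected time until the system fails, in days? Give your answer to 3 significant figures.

72.3

The time to first failure is exponential with rate Σλ = 0.00352 + 0.00667 + 0.00364 = 0.01383.
E[min] = 1/Σλ = 1/0.01383 = 72.3066 days.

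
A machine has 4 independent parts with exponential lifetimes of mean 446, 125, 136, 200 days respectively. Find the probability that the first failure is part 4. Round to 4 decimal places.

0.2213

Rates: λ_i = 1/mean_i → 0.00224215, 0.008, 0.00735294, 0.005; Σλ = 0.0225951.
P(part 4 first) = λ_4/Σλ = 0.005/0.0225951 ≈ 0.2213.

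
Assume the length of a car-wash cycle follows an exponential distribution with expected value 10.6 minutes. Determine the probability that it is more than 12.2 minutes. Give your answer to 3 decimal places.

0.316

The rate is λ = 1/10.6 = 0.0943396 per minute.
P(X > 12.2) = e^(−λ·12.2) = e^(−1.1509) ≈ 0.316.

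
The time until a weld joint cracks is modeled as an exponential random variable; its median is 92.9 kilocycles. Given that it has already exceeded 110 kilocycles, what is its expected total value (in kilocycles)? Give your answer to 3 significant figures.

For an exponential, median = ln(2)/λ, so λ = ln 2 / 92.9 = 0.00746122 per kilocycle.
By memorylessness, E[X | X > 110] = 110 + 1/λ = 110 + 134.026 = 244.026 kilocycles.

244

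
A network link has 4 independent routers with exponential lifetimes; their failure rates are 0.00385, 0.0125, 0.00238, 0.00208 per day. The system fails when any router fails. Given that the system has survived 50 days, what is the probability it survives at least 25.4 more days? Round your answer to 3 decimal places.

Time to first failure ~ Exp(Σλ) with Σλ = 0.02081.
By memorylessness, P(T > 50+25.4 | T > 50) = P(T > 25.4) = e^(−0.02081·25.4) ≈ 0.589.

0.589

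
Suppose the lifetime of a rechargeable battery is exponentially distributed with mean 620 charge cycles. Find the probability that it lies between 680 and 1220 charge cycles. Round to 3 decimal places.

The rate is λ = 1/620 = 0.0016129 per charge cycle.
P(680 < X < 1220) = e^(−λ·680) − e^(−λ·1220) = 0.33395 − 0.13977 ≈ 0.194.

0.194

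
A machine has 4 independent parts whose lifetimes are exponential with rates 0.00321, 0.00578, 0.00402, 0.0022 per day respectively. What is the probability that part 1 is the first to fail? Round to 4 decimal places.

The time to first failure is exponential with rate Σλ = 0.00321 + 0.00578 + 0.00402 + 0.0022 = 0.01521.
P(part 1 first) = λ_1/Σλ = 0.00321/0.01521 ≈ 0.2110.

0.2110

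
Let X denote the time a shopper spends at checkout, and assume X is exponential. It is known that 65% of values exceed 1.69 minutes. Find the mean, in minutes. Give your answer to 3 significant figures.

e^(−λ·1.69) = 0.65 ⇒ λ = −ln(0.65)/1.69 = 0.254901.
Mean = 1/λ = 3.92309 minutes.

3.92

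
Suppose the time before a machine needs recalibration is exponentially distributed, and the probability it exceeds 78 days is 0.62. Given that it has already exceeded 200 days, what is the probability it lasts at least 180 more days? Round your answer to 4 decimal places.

0.3318

From e^(−λ·78) = 0.62, λ = −ln(0.62)/78 = 0.00612866.
Memoryless: P(X > 200+180 | X > 200) = P(X > 180) = e^(−0.00612866·180) ≈ 0.3318.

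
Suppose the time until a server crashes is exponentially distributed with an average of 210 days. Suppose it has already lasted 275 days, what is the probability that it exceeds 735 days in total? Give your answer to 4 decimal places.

The rate is λ = 1/210 = 0.0047619 per day.
P(X > s+t | X > s) = e^(−λ(s+t))/e^(−λs) = e^(−λt), independent of s = 275.
P(X > 460) = e^(−2.1905) ≈ 0.1119.

0.1119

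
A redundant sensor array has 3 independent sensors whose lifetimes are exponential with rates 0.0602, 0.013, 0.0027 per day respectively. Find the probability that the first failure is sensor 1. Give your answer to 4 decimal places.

The time to first failure is exponential with rate Σλ = 0.0602 + 0.013 + 0.0027 = 0.0759.
P(sensor 1 first) = λ_1/Σλ = 0.0602/0.0759 ≈ 0.7931.

0.7931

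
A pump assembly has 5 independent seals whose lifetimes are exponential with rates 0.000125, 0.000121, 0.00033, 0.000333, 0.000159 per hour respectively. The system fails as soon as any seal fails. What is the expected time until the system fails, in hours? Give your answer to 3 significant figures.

936

The time to first failure is exponential with rate Σλ = 0.000125 + 0.000121 + 0.00033 + 0.000333 + 0.000159 = 0.001068.
E[min] = 1/Σλ = 1/0.001068 = 936.33 hours.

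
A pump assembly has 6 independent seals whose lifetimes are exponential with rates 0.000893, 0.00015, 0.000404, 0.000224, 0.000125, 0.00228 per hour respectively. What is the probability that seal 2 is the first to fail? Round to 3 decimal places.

The time to first failure is exponential with rate Σλ = 0.000893 + 0.00015 + 0.000404 + 0.000224 + 0.000125 + 0.00228 = 0.004076.
P(seal 2 first) = λ_2/Σλ = 0.00015/0.004076 ≈ 0.037.

0.037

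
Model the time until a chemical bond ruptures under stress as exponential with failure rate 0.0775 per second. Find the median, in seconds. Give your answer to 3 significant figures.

8.94

Set 1 − e^(−λt) = 0.5, so t = −ln(0.5)/λ = 0.69315/0.0775 ≈ 8.94383 seconds.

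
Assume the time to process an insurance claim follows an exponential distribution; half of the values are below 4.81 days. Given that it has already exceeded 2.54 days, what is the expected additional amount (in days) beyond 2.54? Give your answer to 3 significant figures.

6.94

For an exponential, median = ln(2)/λ, so λ = ln 2 / 4.81 = 0.144105 per day.
By memorylessness, the remaining amount past any threshold is again Exp(λ) with mean 1/λ = 6.93936 days.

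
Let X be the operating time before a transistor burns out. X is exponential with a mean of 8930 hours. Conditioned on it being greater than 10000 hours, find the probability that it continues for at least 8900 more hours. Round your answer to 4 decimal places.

0.3691

The rate is λ = 1/8930 = 0.000111982 per hour.
P(X > s+t | X > s) = e^(−λ(s+t))/e^(−λs) = e^(−λt), independent of s = 10000.
P(X > 8900) = e^(−0.99664) ≈ 0.3691.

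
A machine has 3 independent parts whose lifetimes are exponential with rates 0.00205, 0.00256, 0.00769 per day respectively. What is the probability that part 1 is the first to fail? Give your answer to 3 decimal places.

The time to first failure is exponential with rate Σλ = 0.00205 + 0.00256 + 0.00769 = 0.0123.
P(part 1 first) = λ_1/Σλ = 0.00205/0.0123 ≈ 0.167.

0.167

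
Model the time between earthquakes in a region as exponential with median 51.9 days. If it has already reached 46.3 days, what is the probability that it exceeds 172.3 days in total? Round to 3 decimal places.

0.186

For an exponential, median = ln(2)/λ, so λ = ln 2 / 51.9 = 0.0133554 per day.
The exponential is memoryless, so the remaining time is again Exp(λ): the condition X > 46.3 is irrelevant.
P(X > 126) = e^(−1.6828) ≈ 0.186.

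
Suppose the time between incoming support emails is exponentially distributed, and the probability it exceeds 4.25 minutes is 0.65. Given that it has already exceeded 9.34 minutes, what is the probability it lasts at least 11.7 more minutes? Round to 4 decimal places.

From e^(−λ·4.25) = 0.65, λ = −ln(0.65)/4.25 = 0.101361.
Memoryless: P(X > 9.34+11.7 | X > 9.34) = P(X > 11.7) = e^(−0.101361·11.7) ≈ 0.3055.

0.3055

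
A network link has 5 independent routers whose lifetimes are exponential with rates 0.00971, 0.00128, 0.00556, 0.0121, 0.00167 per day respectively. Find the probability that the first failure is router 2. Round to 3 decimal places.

0.042

The time to first failure is exponential with rate Σλ = 0.00971 + 0.00128 + 0.00556 + 0.0121 + 0.00167 = 0.03032.
P(router 2 first) = λ_2/Σλ = 0.00128/0.03032 ≈ 0.042.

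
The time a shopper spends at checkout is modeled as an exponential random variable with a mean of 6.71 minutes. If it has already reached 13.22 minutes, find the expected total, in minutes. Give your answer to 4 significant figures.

The rate is λ = 1/6.71 = 0.149031 per minute.
By memorylessness, E[X | X > 13.22] = 13.22 + 1/λ = 13.22 + 6.71 = 19.93 minutes.

19.93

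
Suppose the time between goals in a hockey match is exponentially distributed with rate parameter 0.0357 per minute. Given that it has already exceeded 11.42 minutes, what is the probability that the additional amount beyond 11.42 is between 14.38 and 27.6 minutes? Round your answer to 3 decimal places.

Memoryless: the residual past 11.42 is again Exp(λ).
P(14.38 < residual < 27.6) = e^(−λ·14.38) − e^(−λ·27.6) = 0.59848 − 0.37332 ≈ 0.225.

0.225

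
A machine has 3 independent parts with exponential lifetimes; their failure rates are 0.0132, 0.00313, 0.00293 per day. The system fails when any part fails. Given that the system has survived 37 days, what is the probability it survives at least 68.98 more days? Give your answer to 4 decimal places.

0.2649

Time to first failure ~ Exp(Σλ) with Σλ = 0.01926.
By memorylessness, P(T > 37+68.98 | T > 37) = P(T > 68.98) = e^(−0.01926·68.98) ≈ 0.2649.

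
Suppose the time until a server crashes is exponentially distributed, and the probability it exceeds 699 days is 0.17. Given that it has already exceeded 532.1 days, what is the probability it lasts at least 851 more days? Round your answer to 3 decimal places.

0.116

From e^(−λ·699) = 0.17, λ = −ln(0.17)/699 = 0.00253499.
Memoryless: P(X > 532.1+851 | X > 532.1) = P(X > 851) = e^(−0.00253499·851) ≈ 0.116.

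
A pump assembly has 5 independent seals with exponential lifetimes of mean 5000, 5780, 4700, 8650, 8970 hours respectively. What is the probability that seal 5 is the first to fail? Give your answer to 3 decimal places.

Rates: λ_i = 1/mean_i → 0.0002, 0.00017301, 0.000212766, 0.000115607, 0.000111483; Σλ = 0.000812866.
P(seal 5 first) = λ_5/Σλ = 0.000111483/0.000812866 ≈ 0.137.

0.137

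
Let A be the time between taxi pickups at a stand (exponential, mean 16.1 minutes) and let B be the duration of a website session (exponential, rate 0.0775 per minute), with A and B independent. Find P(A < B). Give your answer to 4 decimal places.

λ_1 = 1/16.1 = 0.0621118, λ_2 = 0.0775.
For independent exponentials, P(A < B) = λ_1/(λ_1+λ_2) = 0.0621118/0.139612 ≈ 0.4449.

0.4449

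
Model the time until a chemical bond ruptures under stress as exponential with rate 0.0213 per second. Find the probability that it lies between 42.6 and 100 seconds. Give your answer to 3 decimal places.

0.285

P(42.6 < X < 100) = e^(−λ·42.6) − e^(−λ·100) = 0.40358 − 0.11884 ≈ 0.285.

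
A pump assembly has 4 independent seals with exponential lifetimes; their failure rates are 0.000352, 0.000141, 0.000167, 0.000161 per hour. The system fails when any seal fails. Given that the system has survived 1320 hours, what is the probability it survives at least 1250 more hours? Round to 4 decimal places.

Time to first failure ~ Exp(Σλ) with Σλ = 0.000821.
By memorylessness, P(T > 1320+1250 | T > 1320) = P(T > 1250) = e^(−0.000821·1250) ≈ 0.3583.

0.3583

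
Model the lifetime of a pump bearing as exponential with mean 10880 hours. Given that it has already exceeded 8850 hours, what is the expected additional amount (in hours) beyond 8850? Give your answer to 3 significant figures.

10900

The rate is λ = 1/10880 = 0.0000919118 per hour.
By memorylessness, the remaining amount past any threshold is again Exp(λ) with mean 1/λ = 10880 hours.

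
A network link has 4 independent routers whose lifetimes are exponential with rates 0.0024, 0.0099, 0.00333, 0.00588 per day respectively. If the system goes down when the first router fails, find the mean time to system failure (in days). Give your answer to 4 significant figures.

46.49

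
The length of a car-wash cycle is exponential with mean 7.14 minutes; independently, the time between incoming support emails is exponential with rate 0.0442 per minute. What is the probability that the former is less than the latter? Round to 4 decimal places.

0.7601

λ_1 = 1/7.14 = 0.140056, λ_2 = 0.0442.
For independent exponentials, P(the former < the latter) = λ_1/(λ_1+λ_2) = 0.140056/0.184256 ≈ 0.7601.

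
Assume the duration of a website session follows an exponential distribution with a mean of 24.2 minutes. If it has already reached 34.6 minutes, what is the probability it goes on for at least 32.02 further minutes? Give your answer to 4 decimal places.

0.2663

The rate is λ = 1/24.2 = 0.0413223 per minute.
By the memoryless property, P(X > 34.6+32.02 | X > 34.6) = P(X > 32.02).
P(X > 32.02) = e^(−1.3231) ≈ 0.2663.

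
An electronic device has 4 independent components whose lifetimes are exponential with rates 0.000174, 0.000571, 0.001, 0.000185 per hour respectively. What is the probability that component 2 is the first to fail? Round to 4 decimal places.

0.2959

The time to first failure is exponential with rate Σλ = 0.000174 + 0.000571 + 0.001 + 0.000185 = 0.00193.
P(component 2 first) = λ_2/Σλ = 0.000571/0.00193 ≈ 0.2959.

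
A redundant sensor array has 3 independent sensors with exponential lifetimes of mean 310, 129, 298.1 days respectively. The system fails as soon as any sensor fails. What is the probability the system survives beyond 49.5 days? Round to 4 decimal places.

The first failure time is exponential with rate Σλ_i = 1/310 + 1/129 + 1/298.1 = 0.0143323 per day.
P(min > 49.5) = e^(−0.0143323·49.5) = e^(−0.70945) ≈ 0.4919.

0.4919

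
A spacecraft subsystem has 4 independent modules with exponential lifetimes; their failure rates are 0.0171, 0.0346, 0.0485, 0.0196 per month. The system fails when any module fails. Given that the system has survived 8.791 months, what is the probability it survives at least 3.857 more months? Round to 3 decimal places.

0.630

Time to first failure ~ Exp(Σλ) with Σλ = 0.1198.
By memorylessness, P(T > 8.791+3.857 | T > 8.791) = P(T > 3.857) = e^(−0.1198·3.857) ≈ 0.630.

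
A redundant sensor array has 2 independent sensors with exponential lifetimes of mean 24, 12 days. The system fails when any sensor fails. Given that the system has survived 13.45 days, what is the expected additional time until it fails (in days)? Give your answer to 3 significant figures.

First-failure rate Σλ = 1/24 + 1/12 = 0.125.
By memorylessness the expected residual is 1/Σλ = 8 days, regardless of the 13.45 already elapsed.

8.00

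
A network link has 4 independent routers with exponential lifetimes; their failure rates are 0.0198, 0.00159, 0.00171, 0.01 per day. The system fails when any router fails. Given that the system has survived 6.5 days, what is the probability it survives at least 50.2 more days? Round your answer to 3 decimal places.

Time to first failure ~ Exp(Σλ) with Σλ = 0.0331.
By memorylessness, P(T > 6.5+50.2 | T > 6.5) = P(T > 50.2) = e^(−0.0331·50.2) ≈ 0.190.

0.190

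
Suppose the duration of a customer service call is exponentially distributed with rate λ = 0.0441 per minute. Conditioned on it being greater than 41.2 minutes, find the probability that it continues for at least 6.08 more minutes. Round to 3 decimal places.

By the memoryless property, P(X > 41.2+6.08 | X > 41.2) = P(X > 6.08).
P(X > 6.08) = e^(−0.26813) ≈ 0.765.

0.765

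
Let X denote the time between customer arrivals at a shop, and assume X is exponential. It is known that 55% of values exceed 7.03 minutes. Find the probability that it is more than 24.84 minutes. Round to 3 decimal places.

e^(−λ·7.03) = 0.55 ⇒ λ = −ln(0.55)/7.03 = 0.0850408.
P(X > 24.84) = e^(−0.0850408·24.84) = e^(−2.1124) ≈ 0.121.

0.121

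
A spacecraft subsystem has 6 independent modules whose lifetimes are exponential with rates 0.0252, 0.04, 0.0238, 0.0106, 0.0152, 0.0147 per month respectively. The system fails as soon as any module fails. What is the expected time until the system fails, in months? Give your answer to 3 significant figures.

The time to first failure is exponential with rate Σλ = 0.0252 + 0.04 + 0.0238 + 0.0106 + 0.0152 + 0.0147 = 0.1295.
E[min] = 1/Σλ = 1/0.1295 = 7.72201 months.

7.72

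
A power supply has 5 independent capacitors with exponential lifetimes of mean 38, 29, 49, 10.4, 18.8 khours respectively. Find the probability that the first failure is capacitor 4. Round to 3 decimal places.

0.417

Rates: λ_i = 1/mean_i → 0.0263158, 0.0344828, 0.0204082, 0.0961538, 0.0531915; Σλ = 0.230552.
P(capacitor 4 first) = λ_4/Σλ = 0.0961538/0.230552 ≈ 0.417.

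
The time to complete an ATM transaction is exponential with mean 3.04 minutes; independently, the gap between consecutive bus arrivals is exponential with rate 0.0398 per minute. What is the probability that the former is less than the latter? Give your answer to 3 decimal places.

0.892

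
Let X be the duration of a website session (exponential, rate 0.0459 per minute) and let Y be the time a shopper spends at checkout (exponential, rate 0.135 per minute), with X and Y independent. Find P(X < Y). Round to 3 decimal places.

λ_1 = 0.0459, λ_2 = 0.135.
For independent exponentials, P(X < Y) = λ_1/(λ_1+λ_2) = 0.0459/0.1809 ≈ 0.254.

0.254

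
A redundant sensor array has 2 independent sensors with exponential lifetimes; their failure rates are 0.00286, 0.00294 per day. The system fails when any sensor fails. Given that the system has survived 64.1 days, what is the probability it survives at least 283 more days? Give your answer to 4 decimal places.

Time to first failure ~ Exp(Σλ) with Σλ = 0.0058.
By memorylessness, P(T > 64.1+283 | T > 64.1) = P(T > 283) = e^(−0.0058·283) ≈ 0.1937.

0.1937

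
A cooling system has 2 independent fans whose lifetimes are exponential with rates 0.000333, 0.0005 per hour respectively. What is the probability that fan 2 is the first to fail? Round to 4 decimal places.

0.6002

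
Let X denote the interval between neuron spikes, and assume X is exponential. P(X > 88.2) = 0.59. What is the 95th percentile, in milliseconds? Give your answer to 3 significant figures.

501

e^(−λ·88.2) = 0.59 ⇒ λ = −ln(0.59)/88.2 = 0.00598223.
95th percentile: 1 − e^(−λt) = 0.95, t = −ln(0.05)/λ = 500.772 milliseconds.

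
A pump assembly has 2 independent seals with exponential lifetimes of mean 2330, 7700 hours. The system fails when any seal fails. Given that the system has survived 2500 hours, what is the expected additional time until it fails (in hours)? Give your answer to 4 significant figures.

1789

First-failure rate Σλ = 1/2330 + 1/7700 = 0.000559055.
By memorylessness the expected residual is 1/Σλ = 1788.73 hours, regardless of the 2500 already elapsed.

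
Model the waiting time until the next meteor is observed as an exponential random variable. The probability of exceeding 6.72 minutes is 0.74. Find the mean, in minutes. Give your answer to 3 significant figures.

e^(−λ·6.72) = 0.74 ⇒ λ = −ln(0.74)/6.72 = 0.0448073.
Mean = 1/λ = 22.3178 minutes.

22.3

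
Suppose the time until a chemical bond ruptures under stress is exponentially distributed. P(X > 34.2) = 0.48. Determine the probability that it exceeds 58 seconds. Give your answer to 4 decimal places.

e^(−λ·34.2) = 0.48 ⇒ λ = −ln(0.48)/34.2 = 0.0214611.
P(X > 58) = e^(−0.0214611·58) = e^(−1.2447) ≈ 0.2880.

0.2880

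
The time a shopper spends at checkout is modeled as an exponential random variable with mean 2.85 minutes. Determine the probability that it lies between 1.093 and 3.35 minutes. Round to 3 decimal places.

The rate is λ = 1/2.85 = 0.350877 per minute.
P(1.093 < X < 3.35) = e^(−λ·1.093) − e^(−λ·3.35) = 0.68147 − 0.30868 ≈ 0.373.

0.373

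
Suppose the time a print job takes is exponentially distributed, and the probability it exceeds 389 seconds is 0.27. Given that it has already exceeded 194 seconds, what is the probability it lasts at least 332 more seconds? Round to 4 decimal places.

From e^(−λ·389) = 0.27, λ = −ln(0.27)/389 = 0.0033659.
Memoryless: P(X > 194+332 | X > 194) = P(X > 332) = e^(−0.0033659·332) ≈ 0.3271.

0.3271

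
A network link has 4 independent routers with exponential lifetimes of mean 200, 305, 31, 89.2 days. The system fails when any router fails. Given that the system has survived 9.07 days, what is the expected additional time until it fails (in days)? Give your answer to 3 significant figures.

First-failure rate Σλ = 1/200 + 1/305 + 1/31 + 1/89.2 = 0.0517475.
By memorylessness the expected residual is 1/Σλ = 19.3246 days, regardless of the 9.07 already elapsed.

19.3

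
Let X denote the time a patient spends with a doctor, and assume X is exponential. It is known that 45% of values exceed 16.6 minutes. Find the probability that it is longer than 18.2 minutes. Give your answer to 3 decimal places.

0.417

e^(−λ·16.6) = 0.45 ⇒ λ = −ln(0.45)/16.6 = 0.0481029.
P(X > 18.2) = e^(−0.0481029·18.2) = e^(−0.87547) ≈ 0.417.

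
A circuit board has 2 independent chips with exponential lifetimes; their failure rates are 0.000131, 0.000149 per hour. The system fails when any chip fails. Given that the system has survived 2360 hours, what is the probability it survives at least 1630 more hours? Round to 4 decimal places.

0.6336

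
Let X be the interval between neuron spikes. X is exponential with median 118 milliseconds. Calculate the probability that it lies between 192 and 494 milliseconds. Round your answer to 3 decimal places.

0.269

For an exponential, median = ln(2)/λ, so λ = ln 2 / 118 = 0.00587413 per millisecond.
P(192 < X < 494) = e^(−λ·192) − e^(−λ·494) = 0.32373 − 0.05492 ≈ 0.269.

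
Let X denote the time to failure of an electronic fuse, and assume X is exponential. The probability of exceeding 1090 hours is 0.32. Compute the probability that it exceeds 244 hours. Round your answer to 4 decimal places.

0.7749

e^(−λ·1090) = 0.32 ⇒ λ = −ln(0.32)/1090 = 0.00104535.
P(X > 244) = e^(−0.00104535·244) = e^(−0.25507) ≈ 0.7749.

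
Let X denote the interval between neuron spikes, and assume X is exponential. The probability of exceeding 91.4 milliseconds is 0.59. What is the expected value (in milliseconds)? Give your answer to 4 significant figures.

173.2

e^(−λ·91.4) = 0.59 ⇒ λ = −ln(0.59)/91.4 = 0.00577279.
Mean = 1/λ = 173.227 milliseconds.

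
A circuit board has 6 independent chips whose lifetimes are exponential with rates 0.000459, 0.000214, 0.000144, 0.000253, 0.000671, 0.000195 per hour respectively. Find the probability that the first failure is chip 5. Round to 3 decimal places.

The time to first failure is exponential with rate Σλ = 0.000459 + 0.000214 + 0.000144 + 0.000253 + 0.000671 + 0.000195 = 0.001936.
P(chip 5 first) = λ_5/Σλ = 0.000671/0.001936 ≈ 0.347.

0.347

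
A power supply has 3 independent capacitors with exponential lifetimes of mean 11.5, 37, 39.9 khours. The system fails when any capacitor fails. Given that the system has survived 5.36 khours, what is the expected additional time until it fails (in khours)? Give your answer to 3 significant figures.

7.19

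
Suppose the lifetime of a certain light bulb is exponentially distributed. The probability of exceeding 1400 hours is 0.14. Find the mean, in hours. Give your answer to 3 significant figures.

e^(−λ·1400) = 0.14 ⇒ λ = −ln(0.14)/1400 = 0.00140437.
Mean = 1/λ = 712.065 hours.

712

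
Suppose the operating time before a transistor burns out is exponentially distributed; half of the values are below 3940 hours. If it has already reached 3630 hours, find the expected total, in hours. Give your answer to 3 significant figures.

9310

For an exponential, median = ln(2)/λ, so λ = ln 2 / 3940 = 0.000175926 per hour.
By memorylessness, E[X | X > 3630] = 3630 + 1/λ = 3630 + 5684.22 = 9314.22 hours.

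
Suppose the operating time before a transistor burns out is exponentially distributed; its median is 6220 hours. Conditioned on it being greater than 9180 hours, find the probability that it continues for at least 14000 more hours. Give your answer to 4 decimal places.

For an exponential, median = ln(2)/λ, so λ = ln 2 / 6220 = 0.000111438 per hour.
By the memoryless property, P(X > 9180+14000 | X > 9180) = P(X > 14000).
P(X > 14000) = e^(−1.5601) ≈ 0.2101.

0.2101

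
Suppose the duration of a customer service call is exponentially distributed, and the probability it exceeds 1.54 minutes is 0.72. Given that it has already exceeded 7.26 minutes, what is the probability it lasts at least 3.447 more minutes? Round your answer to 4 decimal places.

0.4794

From e^(−λ·1.54) = 0.72, λ = −ln(0.72)/1.54 = 0.213314.
Memoryless: P(X > 7.26+3.447 | X > 7.26) = P(X > 3.447) = e^(−0.213314·3.447) ≈ 0.4794.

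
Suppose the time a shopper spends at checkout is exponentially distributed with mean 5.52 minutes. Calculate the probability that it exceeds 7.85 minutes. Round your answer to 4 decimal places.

0.2412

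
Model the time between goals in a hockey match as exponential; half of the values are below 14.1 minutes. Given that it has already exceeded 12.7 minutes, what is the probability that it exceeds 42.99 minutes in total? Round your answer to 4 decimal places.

For an exponential, median = ln(2)/λ, so λ = ln 2 / 14.1 = 0.0491594 per minute.
By the memoryless property, P(X > 12.7+30.29 | X > 12.7) = P(X > 30.29).
P(X > 30.29) = e^(−1.489) ≈ 0.2256.

0.2256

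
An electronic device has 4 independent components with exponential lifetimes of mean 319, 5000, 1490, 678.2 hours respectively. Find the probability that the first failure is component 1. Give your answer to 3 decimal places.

Rates: λ_i = 1/mean_i → 0.0031348, 0.0002, 0.000671141, 0.00147449; Σλ = 0.00548043.
P(component 1 first) = λ_1/Σλ = 0.0031348/0.00548043 ≈ 0.572.

0.572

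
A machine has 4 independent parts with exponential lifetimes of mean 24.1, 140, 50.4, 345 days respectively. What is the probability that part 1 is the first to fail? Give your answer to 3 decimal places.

0.581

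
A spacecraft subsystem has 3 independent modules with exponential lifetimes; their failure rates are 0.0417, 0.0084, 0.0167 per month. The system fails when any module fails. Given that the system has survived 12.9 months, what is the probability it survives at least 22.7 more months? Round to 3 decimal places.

Time to first failure ~ Exp(Σλ) with Σλ = 0.0668.
By memorylessness, P(T > 12.9+22.7 | T > 12.9) = P(T > 22.7) = e^(−0.0668·22.7) ≈ 0.220.

0.220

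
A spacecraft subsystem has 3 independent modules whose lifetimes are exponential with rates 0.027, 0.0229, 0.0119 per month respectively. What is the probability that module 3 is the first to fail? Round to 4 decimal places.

0.1926

The time to first failure is exponential with rate Σλ = 0.027 + 0.0229 + 0.0119 = 0.0618.
P(module 3 first) = λ_3/Σλ = 0.0119/0.0618 ≈ 0.1926.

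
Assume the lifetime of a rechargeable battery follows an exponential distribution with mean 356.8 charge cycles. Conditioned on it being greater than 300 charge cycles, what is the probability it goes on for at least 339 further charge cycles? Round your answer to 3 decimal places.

The rate is λ = 1/356.8 = 0.00280269 per charge cycle.
The exponential is memoryless, so the remaining time is again Exp(λ): the condition X > 300 is irrelevant.
P(X > 339) = e^(−0.95011) ≈ 0.387.

0.387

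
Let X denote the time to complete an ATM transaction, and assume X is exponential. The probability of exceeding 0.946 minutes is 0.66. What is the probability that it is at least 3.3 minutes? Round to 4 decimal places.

e^(−λ·0.946) = 0.66 ⇒ λ = −ln(0.66)/0.946 = 0.439234.
P(X > 3.3) = e^(−0.439234·3.3) = e^(−1.4495) ≈ 0.2347.

0.2347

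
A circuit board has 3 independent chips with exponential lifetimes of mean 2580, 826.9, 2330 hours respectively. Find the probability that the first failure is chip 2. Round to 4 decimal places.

0.5969

Rates: λ_i = 1/mean_i → 0.000387597, 0.00120934, 0.000429185; Σλ = 0.00202612.
P(chip 2 first) = λ_2/Σλ = 0.00120934/0.00202612 ≈ 0.5969.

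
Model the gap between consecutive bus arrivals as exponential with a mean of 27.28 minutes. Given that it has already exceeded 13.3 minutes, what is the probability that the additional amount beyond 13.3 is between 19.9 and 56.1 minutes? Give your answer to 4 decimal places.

0.3543

The rate is λ = 1/27.28 = 0.0366569 per minute.
Memoryless: the residual past 13.3 is again Exp(λ).
P(19.9 < residual < 56.1) = e^(−λ·19.9) − e^(−λ·56.1) = 0.48216 − 0.12791 ≈ 0.3543.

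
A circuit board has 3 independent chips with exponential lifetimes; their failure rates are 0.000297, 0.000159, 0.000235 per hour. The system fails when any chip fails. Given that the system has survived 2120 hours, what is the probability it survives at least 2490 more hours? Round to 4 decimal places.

Time to first failure ~ Exp(Σλ) with Σλ = 0.000691.
By memorylessness, P(T > 2120+2490 | T > 2120) = P(T > 2490) = e^(−0.000691·2490) ≈ 0.1790.

0.1790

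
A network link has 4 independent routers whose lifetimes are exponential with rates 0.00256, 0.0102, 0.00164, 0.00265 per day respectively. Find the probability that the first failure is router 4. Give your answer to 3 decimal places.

The time to first failure is exponential with rate Σλ = 0.00256 + 0.0102 + 0.00164 + 0.00265 = 0.01705.
P(router 4 first) = λ_4/Σλ = 0.00265/0.01705 ≈ 0.155.

0.155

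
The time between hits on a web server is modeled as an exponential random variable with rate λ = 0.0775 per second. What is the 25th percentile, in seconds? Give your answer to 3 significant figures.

Set 1 − e^(−λt) = 0.25, so t = −ln(0.75)/λ = 0.28768/0.0775 ≈ 3.71203 seconds.

3.71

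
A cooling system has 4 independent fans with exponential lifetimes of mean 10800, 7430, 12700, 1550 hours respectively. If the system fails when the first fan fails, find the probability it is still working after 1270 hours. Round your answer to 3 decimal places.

The first failure time is exponential with rate Σλ_i = 1/10800 + 1/7430 + 1/12700 + 1/1550 = 0.000951084 per hour.
P(min > 1270) = e^(−0.000951084·1270) = e^(−1.2079) ≈ 0.299.

0.299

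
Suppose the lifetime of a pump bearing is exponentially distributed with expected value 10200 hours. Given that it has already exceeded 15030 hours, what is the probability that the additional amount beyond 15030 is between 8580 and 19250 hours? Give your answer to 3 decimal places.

The rate is λ = 1/10200 = 0.0000980392 per hour.
Memoryless: the residual past 15030 is again Exp(λ).
P(8580 < residual < 19250) = e^(−λ·8580) − e^(−λ·19250) = 0.43120 − 0.15149 ≈ 0.280.

0.280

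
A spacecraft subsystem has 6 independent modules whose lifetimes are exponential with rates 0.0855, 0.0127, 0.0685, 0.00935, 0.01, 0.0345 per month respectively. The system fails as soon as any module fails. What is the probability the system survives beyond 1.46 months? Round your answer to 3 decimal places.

The time to first failure is exponential with rate Σλ = 0.0855 + 0.0127 + 0.0685 + 0.00935 + 0.01 + 0.0345 = 0.22055.
P(min > 1.46) = e^(−0.22055·1.46) = e^(−0.322) ≈ 0.725.

0.725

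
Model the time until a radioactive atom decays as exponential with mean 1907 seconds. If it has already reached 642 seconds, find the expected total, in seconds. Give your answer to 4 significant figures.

The rate is λ = 1/1907 = 0.000524384 per second.
By memorylessness, E[X | X > 642] = 642 + 1/λ = 642 + 1907 = 2549 seconds.

2549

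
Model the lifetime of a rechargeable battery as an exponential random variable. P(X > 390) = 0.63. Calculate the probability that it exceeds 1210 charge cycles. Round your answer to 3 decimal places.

e^(−λ·390) = 0.63 ⇒ λ = −ln(0.63)/390 = 0.00118471.
P(X > 1210) = e^(−0.00118471·1210) = e^(−1.4335) ≈ 0.238.

0.238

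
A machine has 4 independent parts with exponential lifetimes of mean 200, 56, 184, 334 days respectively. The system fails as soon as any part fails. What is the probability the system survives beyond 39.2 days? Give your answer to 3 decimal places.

0.293

The first failure time is exponential with rate Σλ_i = 1/200 + 1/56 + 1/184 + 1/334 = 0.0312859 per day.
P(min > 39.2) = e^(−0.0312859·39.2) = e^(−1.2264) ≈ 0.293.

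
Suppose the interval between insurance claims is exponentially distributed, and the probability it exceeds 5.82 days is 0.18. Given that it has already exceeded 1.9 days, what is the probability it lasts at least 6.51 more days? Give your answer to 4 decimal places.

0.1469

From e^(−λ·5.82) = 0.18, λ = −ln(0.18)/5.82 = 0.294639.
Memoryless: P(X > 1.9+6.51 | X > 1.9) = P(X > 6.51) = e^(−0.294639·6.51) ≈ 0.1469.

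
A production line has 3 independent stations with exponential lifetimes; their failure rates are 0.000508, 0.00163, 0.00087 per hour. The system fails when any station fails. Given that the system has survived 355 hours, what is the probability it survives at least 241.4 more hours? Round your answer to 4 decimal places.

0.4838

Time to first failure ~ Exp(Σλ) with Σλ = 0.003008.
By memorylessness, P(T > 355+241.4 | T > 355) = P(T > 241.4) = e^(−0.003008·241.4) ≈ 0.4838.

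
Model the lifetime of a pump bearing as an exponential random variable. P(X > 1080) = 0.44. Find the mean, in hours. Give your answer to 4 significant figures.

1316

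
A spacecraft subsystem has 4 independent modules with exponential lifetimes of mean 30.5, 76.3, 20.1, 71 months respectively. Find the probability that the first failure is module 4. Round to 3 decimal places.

0.128

Rates: λ_i = 1/mean_i → 0.0327869, 0.0131062, 0.0497512, 0.0140845; Σλ = 0.109729.
P(module 4 first) = λ_4/Σλ = 0.0140845/0.109729 ≈ 0.128.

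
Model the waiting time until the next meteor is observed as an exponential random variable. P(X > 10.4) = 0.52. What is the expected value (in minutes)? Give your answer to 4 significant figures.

15.90

e^(−λ·10.4) = 0.52 ⇒ λ = −ln(0.52)/10.4 = 0.0628775.
Mean = 1/λ = 15.9039 minutes.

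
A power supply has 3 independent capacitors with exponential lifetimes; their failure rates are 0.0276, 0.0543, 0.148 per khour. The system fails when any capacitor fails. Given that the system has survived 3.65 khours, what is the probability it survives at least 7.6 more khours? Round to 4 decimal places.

Time to first failure ~ Exp(Σλ) with Σλ = 0.2299.
By memorylessness, P(T > 3.65+7.6 | T > 3.65) = P(T > 7.6) = e^(−0.2299·7.6) ≈ 0.1743.

0.1743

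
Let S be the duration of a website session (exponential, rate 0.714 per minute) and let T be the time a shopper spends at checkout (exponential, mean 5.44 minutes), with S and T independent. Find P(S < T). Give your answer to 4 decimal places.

λ_1 = 0.714, λ_2 = 1/5.44 = 0.183824.
For independent exponentials, P(S < T) = λ_1/(λ_1+λ_2) = 0.714/0.897824 ≈ 0.7953.

0.7953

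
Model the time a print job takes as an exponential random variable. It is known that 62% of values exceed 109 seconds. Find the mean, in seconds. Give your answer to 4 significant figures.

228.0

e^(−λ·109) = 0.62 ⇒ λ = −ln(0.62)/109 = 0.00438565.
Mean = 1/λ = 228.016 seconds.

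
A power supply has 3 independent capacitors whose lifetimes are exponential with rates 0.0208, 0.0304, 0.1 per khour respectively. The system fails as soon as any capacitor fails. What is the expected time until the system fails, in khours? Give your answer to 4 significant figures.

The time to first failure is exponential with rate Σλ = 0.0208 + 0.0304 + 0.1 = 0.1512.
E[min] = 1/Σλ = 1/0.1512 = 6.61376 khours.

6.614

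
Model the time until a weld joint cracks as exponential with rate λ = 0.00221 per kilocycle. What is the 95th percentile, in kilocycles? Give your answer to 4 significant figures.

1356

Set 1 − e^(−λt) = 0.95, so t = −ln(0.05)/λ = 2.9957/0.00221 ≈ 1355.53 kilocycles.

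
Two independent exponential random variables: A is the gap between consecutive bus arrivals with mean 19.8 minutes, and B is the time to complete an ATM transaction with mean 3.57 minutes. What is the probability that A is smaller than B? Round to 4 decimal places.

λ_1 = 1/19.8 = 0.0505051, λ_2 = 1/3.57 = 0.280112.
For independent exponentials, P(A < B) = λ_1/(λ_1+λ_2) = 0.0505051/0.330617 ≈ 0.1528.

0.1528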